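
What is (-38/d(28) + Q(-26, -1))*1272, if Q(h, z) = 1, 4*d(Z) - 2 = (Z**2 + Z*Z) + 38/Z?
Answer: 8425304/7333 ≈ 1149.0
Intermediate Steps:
d(Z) = 1/2 + Z**2/2 + 19/(2*Z) (d(Z) = 1/2 + ((Z**2 + Z*Z) + 38/Z)/4 = 1/2 + ((Z**2 + Z**2) + 38/Z)/4 = 1/2 + (2*Z**2 + 38/Z)/4 = 1/2 + (Z**2/2 + 19/(2*Z)) = 1/2 + Z**2/2 + 19/(2*Z))
(-38/d(28) + Q(-26, -1))*1272 = (-38*56/(19 + 28 + 28**3) + 1)*1272 = (-38*56/(19 + 28 + 21952) + 1)*1272 = (-38/((1/2)*(1/28)*21999) + 1)*1272 = (-38/21999/56 + 1)*1272 = (-38*56/21999 + 1)*1272 = (-2128/21999 + 1)*1272 = (19871/21999)*1272 = 8425304/7333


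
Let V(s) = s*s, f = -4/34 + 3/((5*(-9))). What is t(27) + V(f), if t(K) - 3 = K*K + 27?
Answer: 49356184/65025 ≈ 759.03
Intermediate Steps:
t(K) = 30 + K² (t(K) = 3 + (K*K + 27) = 3 + (K² + 27) = 3 + (27 + K²) = 30 + K²)
f = -47/255 (f = -4*1/34 + 3/(-45) = -2/17 + 3*(-1/45) = -2/17 - 1/15 = -47/255 ≈ -0.18431)
V(s) = s²
t(27) + V(f) = (30 + 27²) + (-47/255)² = (30 + 729) + 2209/65025 = 759 + 2209/65025 = 49356184/65025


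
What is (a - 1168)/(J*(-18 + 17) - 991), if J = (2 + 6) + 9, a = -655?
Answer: 1823/1008 ≈ 1.8085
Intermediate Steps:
J = 17 (J = 8 + 9 = 17)
(a - 1168)/(J*(-18 + 17) - 991) = (-655 - 1168)/(17*(-18 + 17) - 991) = -1823/(17*(-1) - 991) = -1823/(-17 - 991) = -1823/(-1008) = -1823*(-1/1008) = 1823/1008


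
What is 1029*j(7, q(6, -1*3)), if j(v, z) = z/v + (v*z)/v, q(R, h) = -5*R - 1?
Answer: -36456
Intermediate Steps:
q(R, h) = -1 - 5*R
j(v, z) = z + z/v (j(v, z) = z/v + z = z + z/v)
1029*j(7, q(6, -1*3)) = 1029*((-1 - 5*6) + (-1 - 5*6)/7) = 1029*((-1 - 30) + (-1 - 30)*(1/7)) = 1029*(-31 - 31*1/7) = 1029*(-31 - 31/7) = 1029*(-248/7) = -36456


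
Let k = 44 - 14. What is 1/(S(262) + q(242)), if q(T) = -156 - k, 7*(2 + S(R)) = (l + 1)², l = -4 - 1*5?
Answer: -7/1252 ≈ -0.0055911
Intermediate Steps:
l = -9 (l = -4 - 5 = -9)
S(R) = 50/7 (S(R) = -2 + (-9 + 1)²/7 = -2 + (⅐)*(-8)² = -2 + (⅐)*64 = -2 + 64/7 = 50/7)
k = 30
q(T) = -186 (q(T) = -156 - 1*30 = -156 - 30 = -186)
1/(S(262) + q(242)) = 1/(50/7 - 186) = 1/(-1252/7) = -7/1252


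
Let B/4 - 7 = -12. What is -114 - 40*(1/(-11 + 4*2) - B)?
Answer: -2702/3 ≈ -900.67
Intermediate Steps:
B = -20 (B = 28 + 4*(-12) = 28 - 48 = -20)
-114 - 40*(1/(-11 + 4*2) - B) = -114 - 40*(1/(-11 + 4*2) - 1*(-20)) = -114 - 40*(1/(-11 + 8) + 20) = -114 - 40*(1/(-3) + 20) = -114 - 40*(-⅓ + 20) = -114 - 40*59/3 = -114 - 2360/3 = -2702/3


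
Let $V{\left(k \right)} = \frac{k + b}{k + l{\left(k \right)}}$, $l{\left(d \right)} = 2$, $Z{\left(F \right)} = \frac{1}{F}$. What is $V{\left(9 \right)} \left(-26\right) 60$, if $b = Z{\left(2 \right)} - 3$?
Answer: $- \frac{10140}{11} \approx -921.82$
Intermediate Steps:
$b = - \frac{5}{2}$ ($b = \frac{1}{2} - 3 = - \frac{5}{2} \approx -2.5$)
$V{\left(k \right)} = \frac{- \frac{5}{2} + k}{2 + k}$ ($V{\left(k \right)} = \frac{k - \frac{5}{2}}{k + 2} = \frac{- \frac{5}{2} + k}{2 + k}$)
$V{\left(9 \right)} \left(-26\right) 60 = \frac{- \frac{5}{2} + 9}{2 + 9} \left(-26\right) 60 = \frac{1}{11} \cdot \frac{13}{2} \left(-26\right) 60 = \frac{13}{22} \left(-26\right) 60 = \left(- \frac{169}{11}\right) 60 = - \frac{10140}{11}$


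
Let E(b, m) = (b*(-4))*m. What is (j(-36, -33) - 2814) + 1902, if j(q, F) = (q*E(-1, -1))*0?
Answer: -912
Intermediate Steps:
E(b, m) = -4*b*m (E(b, m) = (-4*b)*m = -4*b*m)
j(q, F) = 0 (j(q, F) = (q*(-4*(-1)*(-1)))*0 = (q*(-4))*0 = -4*q*0 = 0)
(j(-36, -33) - 2814) + 1902 = (0 - 2814) + 1902 = -2814 + 1902 = -912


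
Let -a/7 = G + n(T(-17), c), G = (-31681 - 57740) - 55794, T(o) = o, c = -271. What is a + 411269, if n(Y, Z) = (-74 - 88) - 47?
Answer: 1429237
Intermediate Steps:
n(Y, Z) = -209 (n(Y, Z) = -162 - 47 = -209)
G = -145215 (G = -89421 - 55794 = -145215)
a = 1017968 (a = -7*(-145215 - 209) = -7*(-145424) = 1017968)
a + 411269 = 1017968 + 411269 = 1429237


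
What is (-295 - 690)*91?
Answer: -89635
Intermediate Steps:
(-295 - 690)*91 = -985*91 = -89635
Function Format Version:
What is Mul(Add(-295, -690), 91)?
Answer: -89635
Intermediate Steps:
Mul(Add(-295, -690), 91) = Mul(-985, 91) = -89635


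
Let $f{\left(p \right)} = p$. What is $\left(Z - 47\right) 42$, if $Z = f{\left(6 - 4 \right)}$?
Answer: $-1890$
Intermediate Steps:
$Z = 2$ ($Z = 6 - 4 = 2$)
$\left(Z - 47\right) 42 = \left(2 - 47\right) 42 = \left(-45\right) 42 = -1890$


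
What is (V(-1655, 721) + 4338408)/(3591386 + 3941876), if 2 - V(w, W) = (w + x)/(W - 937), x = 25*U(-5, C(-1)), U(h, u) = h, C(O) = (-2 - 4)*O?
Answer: 234273695/406796148 ≈ 0.57590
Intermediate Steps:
C(O) = -6*O
x = -125 (x = 25*(-5) = -125)
V(w, W) = 2 - (-125 + w)/(-937 + W) (V(w, W) = 2 - (w - 125)/(W - 937) = 2 - (-125 + w)/(-937 + W))
(V(-1655, 721) + 4338408)/(3591386 + 3941876) = ((-1749 - 1*(-1655) + 2*721)/(-937 + 721) + 4338408)/(3591386 + 3941876) = ((-1749 + 1655 + 1442)/(-216) + 4338408)/7533262 = (-1/216*1348 + 4338408)*(1/7533262) = (-337/54 + 4338408)*(1/7533262) = (234273695/54)*(1/7533262) = 234273695/406796148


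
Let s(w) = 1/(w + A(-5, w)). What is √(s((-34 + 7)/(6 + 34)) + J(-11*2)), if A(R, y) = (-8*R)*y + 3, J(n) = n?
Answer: I*√21471198/987 ≈ 4.6947*I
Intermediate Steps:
A(R, y) = 3 - 8*R*y (A(R, y) = -8*R*y + 3 = 3 - 8*R*y)
s(w) = 1/(3 + 41*w) (s(w) = 1/(w + (3 - 8*(-5)*w)) = 1/(w + (3 + 40*w)) = 1/(3 + 41*w))
√(s((-34 + 7)/(6 + 34)) + J(-11*2)) = √(1/(3 + 41*((-34 + 7)/(6 + 34))) - 11*2) = √(1/(3 + 41*(-27/40)) - 22) = √(1/(3 - 1107/40) - 22) = √(1/(-987/40) - 22) = √(-40/987 - 22) = √(-21754/987) = I*√21471198/987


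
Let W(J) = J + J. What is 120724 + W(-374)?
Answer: 119976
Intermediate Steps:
W(J) = 2*J
120724 + W(-374) = 120724 + 2*(-374) = 120724 - 748 = 119976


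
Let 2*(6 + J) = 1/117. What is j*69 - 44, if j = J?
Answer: -35701/78 ≈ -457.71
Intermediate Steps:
J = -1403/234 (J = -6 + (½)/117 = -6 + (½)*(1/117) = -6 + 1/234 = -1403/234 ≈ -5.9957)
j = -1403/234 ≈ -5.9957
j*69 - 44 = -1403/234*69 - 44 = -32269/78 - 44 = -35701/78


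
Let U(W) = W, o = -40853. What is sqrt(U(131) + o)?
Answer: I*sqrt(40722) ≈ 201.8*I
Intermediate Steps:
sqrt(U(131) + o) = sqrt(131 - 40853) = sqrt(-40722) = I*sqrt(40722)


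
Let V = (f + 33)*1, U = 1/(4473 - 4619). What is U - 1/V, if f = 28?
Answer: -207/8906 ≈ -0.023243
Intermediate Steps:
U = -1/146 (U = 1/(-146) = -1/146 ≈ -0.0068493)
V = 61 (V = (28 + 33)*1 = 61*1 = 61)
U - 1/V = -1/146 - 1/61 = -207/8906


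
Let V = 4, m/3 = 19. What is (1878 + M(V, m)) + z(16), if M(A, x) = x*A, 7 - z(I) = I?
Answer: 2097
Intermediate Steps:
m = 57 (m = 3*19 = 57)
z(I) = 7 - I
M(A, x) = A*x
(1878 + M(V, m)) + z(16) = (1878 + 4*57) + (7 - 1*16) = (1878 + 228) + (7 - 16) = 2106 - 9 = 2097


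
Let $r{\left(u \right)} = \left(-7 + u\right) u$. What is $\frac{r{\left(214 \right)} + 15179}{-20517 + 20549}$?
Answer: $\frac{59477}{32} \approx 1858.7$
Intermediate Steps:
$r{\left(u \right)} = u \left(-7 + u\right)$
$\frac{r{\left(214 \right)} + 15179}{-20517 + 20549} = \frac{214 \left(-7 + 214\right) + 15179}{-20517 + 20549} = \frac{214 \cdot 207 + 15179}{32} = \left(44298 + 15179\right) \frac{1}{32} = 59477 \cdot \frac{1}{32} = \frac{59477}{32}$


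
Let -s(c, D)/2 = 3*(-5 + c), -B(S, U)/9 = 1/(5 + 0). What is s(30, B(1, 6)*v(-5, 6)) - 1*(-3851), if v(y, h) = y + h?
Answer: 3701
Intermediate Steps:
v(y, h) = h + y
B(S, U) = -9/5 (B(S, U) = -9/(5 + 0) = -9/5)
s(c, D) = 30 - 6*c (s(c, D) = -6*(-5 + c) = -2*(-15 + 3*c) = 30 - 6*c)
s(30, B(1, 6)*v(-5, 6)) - 1*(-3851) = (30 - 6*30) - 1*(-3851) = (30 - 180) + 3851 = -150 + 3851 = 3701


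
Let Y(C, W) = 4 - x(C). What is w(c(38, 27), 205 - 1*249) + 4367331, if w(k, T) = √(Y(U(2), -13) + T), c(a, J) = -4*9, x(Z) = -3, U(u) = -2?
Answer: 4367331 + I*√37 ≈ 4.3673e+6 + 6.0828*I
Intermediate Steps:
c(a, J) = -36
Y(C, W) = 7 (Y(C, W) = 4 - 1*(-3) = 4 + 3 = 7)
w(k, T) = √(7 + T)
w(c(38, 27), 205 - 1*249) + 4367331 = √(7 + (205 - 1*249)) + 4367331 = √(7 + (205 - 249)) + 4367331 = √(7 - 44) + 4367331 = √(-37) + 4367331 = I*√37 + 4367331 = 4367331 + I*√37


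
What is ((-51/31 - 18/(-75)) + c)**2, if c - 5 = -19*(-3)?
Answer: 2205335521/600625 ≈ 3671.7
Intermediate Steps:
c = 62 (c = 5 - 19*(-3) = 5 + 57 = 62)
((-51/31 - 18/(-75)) + c)**2 = ((-51/31 - 18/(-75)) + 62)**2 = ((-51*1/31 - 18*(-1/75)) + 62)**2 = ((-51/31 + 6/25) + 62)**2 = (-1089/775 + 62)**2 = (46961/775)**2 = 2205335521/600625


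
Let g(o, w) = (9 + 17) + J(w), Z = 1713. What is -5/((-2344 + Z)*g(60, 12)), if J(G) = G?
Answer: 5/23978 ≈ 0.00020852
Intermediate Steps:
g(o, w) = 26 + w (g(o, w) = (9 + 17) + w = 26 + w)
-5/((-2344 + Z)*g(60, 12)) = -5/((-2344 + 1713)*(26 + 12)) = -5/((-631)*38) = -(-5)/(631*38) = -5*(-1/23978) = 5/23978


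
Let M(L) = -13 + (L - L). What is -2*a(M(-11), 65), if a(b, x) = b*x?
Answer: 1690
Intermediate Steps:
M(L) = -13 (M(L) = -13 + 0 = -13)
-2*a(M(-11), 65) = -(-26)*65 = -2*(-845) = 1690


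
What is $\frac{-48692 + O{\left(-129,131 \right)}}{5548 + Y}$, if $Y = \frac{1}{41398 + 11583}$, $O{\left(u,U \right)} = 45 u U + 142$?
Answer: $- \frac{42861893905}{293938589} \approx -145.82$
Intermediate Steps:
$O{\left(u,U \right)} = 142 + 45 U u$ ($O{\left(u,U \right)} = 45 U u + 142 = 142 + 45 U u$)
$Y = \frac{1}{52981} \approx 1.8875 \cdot 10^{-5}$
$\frac{-48692 + O{\left(-129,131 \right)}}{5548 + Y} = \frac{-48692 + \left(142 + 45 \cdot 131 \left(-129\right)\right)}{5548 + \frac{1}{52981}} = \frac{-48692 + \left(142 - 760455\right)}{\frac{293938589}{52981}} = \left(-48692 - 760313\right) \frac{52981}{293938589} = \left(-809005\right) \frac{52981}{293938589} = - \frac{42861893905}{293938589}$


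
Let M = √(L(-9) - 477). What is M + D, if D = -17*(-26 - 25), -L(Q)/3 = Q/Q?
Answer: 867 + 4*I*√30 ≈ 867.0 + 21.909*I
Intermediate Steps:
L(Q) = -3 (L(Q) = -3*Q/Q = -3*1 = -3)
D = 867 (D = -17*(-51) = 867)
M = 4*I*√30 (M = √(-3 - 477) = √(-480) = 4*I*√30 ≈ 21.909*I)
M + D = 4*I*√30 + 867 = 867 + 4*I*√30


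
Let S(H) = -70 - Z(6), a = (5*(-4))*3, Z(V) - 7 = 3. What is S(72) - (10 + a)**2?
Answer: -2580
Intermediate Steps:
Z(V) = 10 (Z(V) = 7 + 3 = 10)
a = -60 (a = -20*3 = -60)
S(H) = -80 (S(H) = -70 - 1*10 = -70 - 10 = -80)
S(72) - (10 + a)**2 = -80 - (10 - 60)**2 = -80 - 1*(-50)**2 = -80 - 1*2500 = -80 - 2500 = -2580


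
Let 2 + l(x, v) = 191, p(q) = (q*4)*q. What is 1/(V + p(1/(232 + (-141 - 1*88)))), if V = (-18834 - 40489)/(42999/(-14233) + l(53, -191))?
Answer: -7941114/2529503393 ≈ -0.0031394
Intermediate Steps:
p(q) = 4*q² (p(q) = (4*q)*q = 4*q²)
l(x, v) = 189 (l(x, v) = -2 + 191 = 189)
V = -844344259/2647038 (V = (-18834 - 40489)/(42999/(-14233) + 189) = -59323/(42999*(-1/14233) + 189) = -59323/(-42999/14233 + 189) = -59323/2647038/14233 = -59323*14233/2647038 = -844344259/2647038 ≈ -318.98)
1/(V + p(1/(232 + (-141 - 1*88)))) = 1/(-844344259/2647038 + 4*(1/(232 + (-141 - 1*88)))²) = 1/(-844344259/2647038 + 4*(1/(232 + (-141 - 88)))²) = 1/(-844344259/2647038 + 4*(1/(232 - 229))²) = 1/(-844344259/2647038 + 4*(1/3)²) = 1/(-844344259/2647038 + 4*(⅓)²) = 1/(-844344259/2647038 + 4*(⅑)) = 1/(-844344259/2647038 + 4/9) = 1/(-2529503393/7941114) = -7941114/2529503393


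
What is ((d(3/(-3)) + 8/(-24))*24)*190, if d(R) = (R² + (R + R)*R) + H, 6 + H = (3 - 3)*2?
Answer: -15200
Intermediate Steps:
H = -6 (H = -6 + (3 - 3)*2 = -6 + 0*2 = -6 + 0 = -6)
d(R) = -6 + 3*R² (d(R) = (R² + (R + R)*R) - 6 = (R² + (2*R)*R) - 6 = (R² + 2*R²) - 6 = 3*R² - 6 = -6 + 3*R²)
((d(3/(-3)) + 8/(-24))*24)*190 = (((-6 + 3*(3/(-3))²) + 8/(-24))*24)*190 = (((-6 + 3*(3*(-⅓))²) + 8*(-1/24))*24)*190 = (((-6 + 3*(-1)²) - ⅓)*24)*190 = (((-6 + 3*1) - ⅓)*24)*190 = (((-6 + 3) - ⅓)*24)*190 = ((-3 - ⅓)*24)*190 = -10/3*24*190 = -80*190 = -15200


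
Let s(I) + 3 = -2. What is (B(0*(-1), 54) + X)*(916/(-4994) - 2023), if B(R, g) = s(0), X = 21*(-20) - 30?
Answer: 2298609495/2497 ≈ 9.2055e+5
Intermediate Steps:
X = -450 (X = -420 - 30 = -450)
s(I) = -5 (s(I) = -3 - 2 = -5)
B(R, g) = -5
(B(0*(-1), 54) + X)*(916/(-4994) - 2023) = (-5 - 450)*(916/(-4994) - 2023) = -455*(916*(-1/4994) - 2023) = -455*(-458/2497 - 2023) = -455*(-5051889/2497) = 2298609495/2497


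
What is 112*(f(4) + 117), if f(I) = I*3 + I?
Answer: 14896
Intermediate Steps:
f(I) = 4*I (f(I) = 3*I + I = 4*I)
112*(f(4) + 117) = 112*(4*4 + 117) = 112*(16 + 117) = 112*133 = 14896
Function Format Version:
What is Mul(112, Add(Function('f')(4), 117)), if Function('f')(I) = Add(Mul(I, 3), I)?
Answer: 14896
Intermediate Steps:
Function('f')(I) = Mul(4, I) (Function('f')(I) = Add(Mul(3, I), I) = Mul(4, I))
Mul(112, Add(Function('f')(4), 117)) = Mul(112, Add(Mul(4, 4), 117)) = Mul(112, Add(16, 117)) = Mul(112, 133) = 14896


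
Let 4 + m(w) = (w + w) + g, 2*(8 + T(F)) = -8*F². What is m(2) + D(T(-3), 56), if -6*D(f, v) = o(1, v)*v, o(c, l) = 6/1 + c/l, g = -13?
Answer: -415/6 ≈ -69.167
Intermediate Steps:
T(F) = -8 - 4*F² (T(F) = -8 + (-8*F²)/2 = -8 - 4*F²)
o(c, l) = 6 + c/l (o(c, l) = 6*1 + c/l = 6 + c/l)
D(f, v) = -v*(6 + 1/v)/6 (D(f, v) = -(6 + 1/v)*v/6 = -v*(6 + 1/v)/6)
m(w) = -17 + 2*w (m(w) = -4 + ((w + w) - 13) = -4 + (2*w - 13) = -4 + (-13 + 2*w) = -17 + 2*w)
m(2) + D(T(-3), 56) = (-17 + 2*2) + (-⅙ - 1*56) = (-17 + 4) + (-⅙ - 56) = -13 - 337/6 = -415/6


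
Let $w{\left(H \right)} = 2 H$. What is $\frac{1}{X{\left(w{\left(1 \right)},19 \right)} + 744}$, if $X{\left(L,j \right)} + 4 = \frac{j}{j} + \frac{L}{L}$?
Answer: $\frac{1}{742} \approx 0.0013477$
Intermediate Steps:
$X{\left(L,j \right)} = -2$ ($X{\left(L,j \right)} = -4 + \left(\frac{j}{j} + \frac{L}{L}\right) = -4 + \left(1 + 1\right) = -4 + 2 = -2$)
$\frac{1}{X{\left(w{\left(1 \right)},19 \right)} + 744} = \frac{1}{-2 + 744} = \frac{1}{742}$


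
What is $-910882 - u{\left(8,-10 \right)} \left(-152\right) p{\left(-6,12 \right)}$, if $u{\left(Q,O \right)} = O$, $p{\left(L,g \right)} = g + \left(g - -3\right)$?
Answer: $-951922$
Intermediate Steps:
$p{\left(L,g \right)} = 3 + 2 g$ ($p{\left(L,g \right)} = g + \left(g + 3\right) = g + \left(3 + g\right) = 3 + 2 g$)
$-910882 - u{\left(8,-10 \right)} \left(-152\right) p{\left(-6,12 \right)} = -910882 - \left(-10\right) \left(-152\right) \left(3 + 2 \cdot 12\right) = -910882 - 1520 \left(3 + 24\right) = -910882 - 1520 \cdot 27 = -910882 - 41040 = -951922$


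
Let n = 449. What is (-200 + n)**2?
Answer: 62001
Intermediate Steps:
(-200 + n)**2 = (-200 + 449)**2 = 249**2 = 62001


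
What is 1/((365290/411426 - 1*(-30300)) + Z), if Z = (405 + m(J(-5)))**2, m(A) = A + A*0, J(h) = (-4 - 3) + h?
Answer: 205713/38005453682 ≈ 5.4127e-6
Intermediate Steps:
J(h) = -7 + h
m(A) = A (m(A) = A + 0 = A)
Z = 154449 (Z = (405 + (-7 - 5))**2 = (405 - 12)**2 = 393**2 = 154449)
1/((365290/411426 - 1*(-30300)) + Z) = 1/((365290/411426 - 1*(-30300)) + 154449) = 1/((365290*(1/411426) + 30300) + 154449) = 1/((182645/205713 + 30300) + 154449) = 1/(6233286545/205713 + 154449) = 1/(38005453682/205713) = 205713/38005453682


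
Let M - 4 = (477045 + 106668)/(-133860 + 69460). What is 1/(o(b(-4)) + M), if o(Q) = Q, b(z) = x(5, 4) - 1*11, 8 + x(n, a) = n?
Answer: -64400/1227713 ≈ -0.052455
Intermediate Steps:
x(n, a) = -8 + n
b(z) = -14 (b(z) = (-8 + 5) - 1*11 = -3 - 11 = -14)
M = -326113/64400 (M = 4 + (477045 + 106668)/(-133860 + 69460) = 4 + 583713/(-64400) = 4 + 583713*(-1/64400) = 4 - 583713/64400 = -326113/64400 ≈ -5.0639)
1/(o(b(-4)) + M) = 1/(-14 - 326113/64400) = 1/(-1227713/64400) = -64400/1227713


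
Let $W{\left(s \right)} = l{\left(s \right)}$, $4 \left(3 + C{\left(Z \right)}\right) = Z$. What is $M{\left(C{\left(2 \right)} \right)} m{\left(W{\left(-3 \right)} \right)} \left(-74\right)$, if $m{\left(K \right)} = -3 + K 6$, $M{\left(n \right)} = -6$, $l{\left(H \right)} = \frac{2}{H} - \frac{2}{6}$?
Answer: $-3996$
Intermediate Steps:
$C{\left(Z \right)} = -3 + \frac{Z}{4}$
$l{\left(H \right)} = - \frac{1}{3} + \frac{2}{H}$ ($l{\left(H \right)} = \frac{2}{H} - \frac{1}{3} = - \frac{1}{3} + \frac{2}{H}$)
$W{\left(s \right)} = \frac{6 - s}{3 s}$
$m{\left(K \right)} = -3 + 6 K$
$M{\left(C{\left(2 \right)} \right)} m{\left(W{\left(-3 \right)} \right)} \left(-74\right) = - 6 \left(-3 + 6 \frac{6 - -3}{3 \left(-3\right)}\right) \left(-74\right) = - 6 \left(-3 + 6 \cdot \frac{1}{3} \left(- \frac{1}{3}\right) \left(6 + 3\right)\right) \left(-74\right) = - 6 \left(-3 + 6 \cdot \frac{1}{3} \left(- \frac{1}{3}\right) 9\right) \left(-74\right) = - 6 \left(-3 + 6 \left(-1\right)\right) \left(-74\right) = - 6 \left(-3 - 6\right) \left(-74\right) = \left(-6\right) \left(-9\right) \left(-74\right) = 54 \left(-74\right) = -3996$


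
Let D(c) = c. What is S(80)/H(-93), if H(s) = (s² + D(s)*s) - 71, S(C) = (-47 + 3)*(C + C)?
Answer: -7040/17227 ≈ -0.40866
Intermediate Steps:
S(C) = -88*C
H(s) = -71 + 2*s² (H(s) = (s² + s*s) - 71 = (s² + s²) - 71 = 2*s² - 71 = -71 + 2*s²)
S(80)/H(-93) = (-88*80)/(-71 + 2*(-93)²) = -7040/(-71 + 2*8649) = -7040/(-71 + 17298) = -7040/17227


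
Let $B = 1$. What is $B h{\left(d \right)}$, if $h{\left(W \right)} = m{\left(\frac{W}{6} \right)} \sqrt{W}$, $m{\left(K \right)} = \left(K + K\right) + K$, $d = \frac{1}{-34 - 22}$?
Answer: $- \frac{i \sqrt{14}}{3136} \approx - 0.0011931 i$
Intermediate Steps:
$d = - \frac{1}{56}$ ($d = \frac{1}{-56} = - \frac{1}{56} \approx -0.017857$)
$m{\left(K \right)} = 3 K$ ($m{\left(K \right)} = 2 K + K = 3 K$)
$h{\left(W \right)} = \frac{W^{\frac{3}{2}}}{2}$ ($h{\left(W \right)} = 3 \frac{W}{6} \sqrt{W} = \frac{W}{2} \sqrt{W} = \frac{W^{\frac{3}{2}}}{2}$)
$B h{\left(d \right)} = 1 \frac{\left(- \frac{1}{56}\right)^{\frac{3}{2}}}{2} = 1 \frac{\left(- \frac{1}{1568}\right) i \sqrt{14}}{2} = 1 \left(- \frac{i \sqrt{14}}{3136}\right) = - \frac{i \sqrt{14}}{3136}$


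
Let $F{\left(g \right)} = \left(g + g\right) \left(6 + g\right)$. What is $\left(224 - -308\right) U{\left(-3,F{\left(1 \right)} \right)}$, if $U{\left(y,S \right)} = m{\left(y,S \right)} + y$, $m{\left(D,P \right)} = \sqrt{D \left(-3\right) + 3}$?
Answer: $-1596 + 1064 \sqrt{3} \approx 246.9$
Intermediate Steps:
$F{\left(g \right)} = 2 g \left(6 + g\right)$
$m{\left(D,P \right)} = \sqrt{3 - 3 D}$ ($m{\left(D,P \right)} = \sqrt{- 3 D + 3} = \sqrt{3 - 3 D}$)
$U{\left(y,S \right)} = y + \sqrt{3 - 3 y}$ ($U{\left(y,S \right)} = \sqrt{3 - 3 y} + y = y + \sqrt{3 - 3 y}$)
$\left(224 - -308\right) U{\left(-3,F{\left(1 \right)} \right)} = \left(224 - -308\right) \left(-3 + \sqrt{3 - -9}\right) = \left(224 + 308\right) \left(-3 + \sqrt{3 + 9}\right) = 532 \left(-3 + \sqrt{12}\right) = 532 \left(-3 + 2 \sqrt{3}\right) = -1596 + 1064 \sqrt{3}$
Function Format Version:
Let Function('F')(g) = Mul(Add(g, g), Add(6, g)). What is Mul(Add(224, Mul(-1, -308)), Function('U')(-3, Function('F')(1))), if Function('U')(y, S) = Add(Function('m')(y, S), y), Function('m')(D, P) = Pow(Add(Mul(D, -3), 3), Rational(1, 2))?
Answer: Add(-1596, Mul(1064, Pow(3, Rational(1, 2)))) ≈ 246.90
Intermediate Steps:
Function('F')(g) = Mul(2, g, Add(6, g)) (Function('F')(g) = Mul(Mul(2, g), Add(6, g)) = Mul(2, g, Add(6, g)))
Function('m')(D, P) = Pow(Add(3, Mul(-3, D)), Rational(1, 2)) (Function('m')(D, P) = Pow(Add(Mul(-3, D), 3), Rational(1, 2)) = Pow(Add(3, Mul(-3, D)), Rational(1, 2)))
Function('U')(y, S) = Add(y, Pow(Add(3, Mul(-3, y)), Rational(1, 2))) (Function('U')(y, S) = Add(Pow(Add(3, Mul(-3, y)), Rational(1, 2)), y) = Add(y, Pow(Add(3, Mul(-3, y)), Rational(1, 2))))
Mul(Add(224, Mul(-1, -308)), Function('U')(-3, Function('F')(1))) = Mul(Add(224, Mul(-1, -308)), Add(-3, Pow(Add(3, Mul(-3, -3)), Rational(1, 2)))) = Mul(Add(224, 308), Add(-3, Pow(Add(3, 9), Rational(1, 2)))) = Mul(532, Add(-3, Pow(12, Rational(1, 2)))) = Mul(532, Add(-3, Mul(2, Pow(3, Rational(1, 2))))) = Add(-1596, Mul(1064, Pow(3, Rational(1, 2))))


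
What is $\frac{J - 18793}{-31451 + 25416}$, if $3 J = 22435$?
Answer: $\frac{33944}{18105} \approx 1.8748$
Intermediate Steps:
$J = \frac{22435}{3}$ ($J = \frac{1}{3} \cdot 22435 = \frac{22435}{3} \approx 7478.3$)
$\frac{J - 18793}{-31451 + 25416} = \frac{\frac{22435}{3} - 18793}{-31451 + 25416} = - \frac{33944}{3 \left(-6035\right)} = \left(- \frac{33944}{3}\right) \left(- \frac{1}{6035}\right) = \frac{33944}{18105}$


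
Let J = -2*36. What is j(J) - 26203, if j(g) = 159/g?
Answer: -628925/24 ≈ -26205.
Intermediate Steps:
J = -72
j(J) - 26203 = 159/(-72) - 26203 = 159*(-1/72) - 26203 = -53/24 - 26203 = -628925/24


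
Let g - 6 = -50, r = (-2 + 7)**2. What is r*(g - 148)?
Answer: -4800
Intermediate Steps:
r = 25 (r = 5**2 = 25)
g = -44 (g = 6 - 50 = -44)
r*(g - 148) = 25*(-44 - 148) = 25*(-192) = -4800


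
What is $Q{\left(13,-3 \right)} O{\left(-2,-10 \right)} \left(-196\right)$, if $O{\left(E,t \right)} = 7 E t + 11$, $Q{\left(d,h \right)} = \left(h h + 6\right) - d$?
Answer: $-59192$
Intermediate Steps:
$Q{\left(d,h \right)} = 6 + h^{2} - d$ ($Q{\left(d,h \right)} = \left(h^{2} + 6\right) - d = \left(6 + h^{2}\right) - d = 6 + h^{2} - d$)
$O{\left(E,t \right)} = 11 + 7 E t$ ($O{\left(E,t \right)} = 7 E t + 11 = 11 + 7 E t$)
$Q{\left(13,-3 \right)} O{\left(-2,-10 \right)} \left(-196\right) = \left(6 + \left(-3\right)^{2} - 13\right) \left(11 + 7 \left(-2\right) \left(-10\right)\right) \left(-196\right) = \left(6 + 9 - 13\right) \left(11 + 140\right) \left(-196\right) = 2 \cdot 151 \left(-196\right) = 302 \left(-196\right) = -59192$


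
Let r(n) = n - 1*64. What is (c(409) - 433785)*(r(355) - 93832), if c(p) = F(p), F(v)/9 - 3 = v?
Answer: 40229832657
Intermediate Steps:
F(v) = 27 + 9*v
r(n) = -64 + n (r(n) = n - 64 = -64 + n)
c(p) = 27 + 9*p
(c(409) - 433785)*(r(355) - 93832) = ((27 + 9*409) - 433785)*((-64 + 355) - 93832) = ((27 + 3681) - 433785)*(291 - 93832) = (3708 - 433785)*(-93541) = -430077*(-93541) = 40229832657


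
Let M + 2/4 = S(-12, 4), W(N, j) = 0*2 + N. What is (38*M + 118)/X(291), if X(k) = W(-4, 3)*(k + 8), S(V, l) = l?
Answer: -251/1196 ≈ -0.20987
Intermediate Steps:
W(N, j) = N (W(N, j) = 0 + N = N)
M = 7/2 (M = -½ + 4 = 7/2 ≈ 3.5000)
X(k) = -32 - 4*k (X(k) = -4*(k + 8) = -4*(8 + k) = -32 - 4*k)
(38*M + 118)/X(291) = (38*(7/2) + 118)/(-32 - 4*291) = (133 + 118)/(-32 - 1164) = 251/(-1196) = 251*(-1/1196) = -251/1196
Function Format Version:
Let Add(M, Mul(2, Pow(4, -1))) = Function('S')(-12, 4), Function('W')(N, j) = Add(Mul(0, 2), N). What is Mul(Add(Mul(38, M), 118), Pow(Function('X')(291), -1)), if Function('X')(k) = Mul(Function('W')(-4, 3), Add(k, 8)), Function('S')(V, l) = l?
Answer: Rational(-251, 1196) ≈ -0.20987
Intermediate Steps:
Function('W')(N, j) = N (Function('W')(N, j) = Add(0, N) = N)
M = Rational(7, 2) (M = Add(Rational(-1, 2), 4) = Rational(7, 2) ≈ 3.5000)
Function('X')(k) = Add(-32, Mul(-4, k)) (Function('X')(k) = Mul(-4, Add(k, 8)) = Mul(-4, Add(8, k)) = Add(-32, Mul(-4, k)))
Mul(Add(Mul(38, M), 118), Pow(Function('X')(291), -1)) = Mul(Add(Mul(38, Rational(7, 2)), 118), Pow(Add(-32, Mul(-4, 291)), -1)) = Mul(Add(133, 118), Pow(Add(-32, -1164), -1)) = Mul(251, Pow(-1196, -1)) = Mul(251, Rational(-1, 1196)) = Rational(-251, 1196)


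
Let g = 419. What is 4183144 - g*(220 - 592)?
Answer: 4339012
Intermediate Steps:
4183144 - g*(220 - 592) = 4183144 - 419*(220 - 592) = 4183144 - 419*(-372) = 4183144 - 1*(-155868) = 4183144 + 155868 = 4339012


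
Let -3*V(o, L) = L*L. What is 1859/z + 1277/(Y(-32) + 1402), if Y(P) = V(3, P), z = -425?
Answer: -4287163/1352350 ≈ -3.1702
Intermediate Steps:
V(o, L) = -L²/3 (V(o, L) = -L*L/3 = -L²/3)
Y(P) = -P²/3
1859/z + 1277/(Y(-32) + 1402) = 1859/(-425) + 1277/(-⅓*(-32)² + 1402) = 1859*(-1/425) + 1277/(-⅓*1024 + 1402) = -1859/425 + 1277/(-1024/3 + 1402) = -1859/425 + 1277/(3182/3) = -1859/425 + 1277*(3/3182) = -1859/425 + 3831/3182 = -4287163/1352350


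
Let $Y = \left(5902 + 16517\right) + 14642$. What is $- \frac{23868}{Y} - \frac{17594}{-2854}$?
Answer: $\frac{291965981}{52886047} \approx 5.5207$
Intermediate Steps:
$Y = 37061$ ($Y = 22419 + 14642 = 37061$)
$- \frac{23868}{Y} - \frac{17594}{-2854} = - \frac{23868}{37061} - \frac{17594}{-2854} = \left(-23868\right) \frac{1}{37061} - - \frac{8797}{1427} = - \frac{23868}{37061} + \frac{8797}{1427} = \frac{291965981}{52886047}$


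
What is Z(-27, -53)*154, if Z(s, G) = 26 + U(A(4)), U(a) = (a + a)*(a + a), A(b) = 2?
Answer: 6468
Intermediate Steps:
U(a) = 4*a² (U(a) = (2*a)*(2*a) = 4*a²)
Z(s, G) = 42 (Z(s, G) = 26 + 4*2² = 26 + 4*4 = 26 + 16 = 42)
Z(-27, -53)*154 = 42*154 = 6468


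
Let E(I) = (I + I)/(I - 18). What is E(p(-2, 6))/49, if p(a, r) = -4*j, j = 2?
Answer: 8/637 ≈ 0.012559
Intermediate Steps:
p(a, r) = -8 (p(a, r) = -4*2 = -8)
E(I) = 2*I/(-18 + I) (E(I) = (2*I)/(-18 + I) = 2*I/(-18 + I))
E(p(-2, 6))/49 = (2*(-8)/(-18 - 8))/49 = (2*(-8)/(-26))*(1/49) = (2*(-8)*(-1/26))*(1/49) = (8/13)*(1/49) = 8/637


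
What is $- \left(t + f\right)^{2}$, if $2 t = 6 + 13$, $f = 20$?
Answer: $- \frac{3481}{4} \approx -870.25$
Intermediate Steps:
$t = \frac{19}{2}$ ($t = \frac{6 + 13}{2} = \frac{1}{2} \cdot 19 = \frac{19}{2} \approx 9.5$)
$- \left(t + f\right)^{2} = - \left(\frac{19}{2} + 20\right)^{2} = - \left(\frac{59}{2}\right)^{2} = \left(-1\right) \frac{3481}{4} = - \frac{3481}{4}$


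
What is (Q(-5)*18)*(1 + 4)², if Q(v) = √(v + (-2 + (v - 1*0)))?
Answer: 900*I*√3 ≈ 1558.8*I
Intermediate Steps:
Q(v) = √(-2 + 2*v) (Q(v) = √(v + (-2 + (v + 0))) = √(v + (-2 + v)) = √(-2 + 2*v))
(Q(-5)*18)*(1 + 4)² = (√(-2 + 2*(-5))*18)*(1 + 4)² = (√(-2 - 10)*18)*5² = (√(-12)*18)*25 = ((2*I*√3)*18)*25 = (36*I*√3)*25 = 900*I*√3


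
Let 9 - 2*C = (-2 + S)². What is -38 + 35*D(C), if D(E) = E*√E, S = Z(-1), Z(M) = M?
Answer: -38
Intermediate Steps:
S = -1
C = 0 (C = 9/2 - (-2 - 1)²/2 = 9/2 - ½*(-3)² = 9/2 - ½*9 = 9/2 - 9/2 = 0)
D(E) = E^(3/2)
-38 + 35*D(C) = -38 + 35*0^(3/2) = -38 + 35*0 = -38 + 0 = -38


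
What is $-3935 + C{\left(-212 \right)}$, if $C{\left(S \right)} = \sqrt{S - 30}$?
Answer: $-3935 + 11 i \sqrt{2} \approx -3935.0 + 15.556 i$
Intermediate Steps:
$C{\left(S \right)} = \sqrt{-30 + S}$
$-3935 + C{\left(-212 \right)} = -3935 + \sqrt{-30 - 212} = -3935 + \sqrt{-242} = -3935 + 11 i \sqrt{2}$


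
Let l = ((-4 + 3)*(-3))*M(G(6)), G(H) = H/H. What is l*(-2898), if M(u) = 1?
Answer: -8694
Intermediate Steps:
G(H) = 1
l = 3 (l = ((-4 + 3)*(-3))*1 = -1*(-3)*1 = 3*1 = 3)
l*(-2898) = 3*(-2898) = -8694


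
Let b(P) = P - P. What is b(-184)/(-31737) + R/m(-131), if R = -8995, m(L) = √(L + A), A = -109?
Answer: 1799*I*√15/12 ≈ 580.63*I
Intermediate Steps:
b(P) = 0
m(L) = √(-109 + L) (m(L) = √(L - 109) = √(-109 + L))
b(-184)/(-31737) + R/m(-131) = 0/(-31737) - 8995/√(-109 - 131) = 0*(-1/31737) - 8995*(-I*√15/60) = 0 - 8995*(-I*√15/60) = 0 - (-1799)*I*√15/12 = 0 + 1799*I*√15/12 = 1799*I*√15/12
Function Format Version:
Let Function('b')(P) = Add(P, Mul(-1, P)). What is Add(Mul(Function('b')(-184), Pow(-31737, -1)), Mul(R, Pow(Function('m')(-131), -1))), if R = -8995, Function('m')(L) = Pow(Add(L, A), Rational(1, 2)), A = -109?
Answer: Mul(Rational(1799, 12), I, Pow(15, Rational(1, 2))) ≈ Mul(580.63, I)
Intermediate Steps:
Function('b')(P) = 0
Function('m')(L) = Pow(Add(-109, L), Rational(1, 2)) (Function('m')(L) = Pow(Add(L, -109), Rational(1, 2)) = Pow(Add(-109, L), Rational(1, 2)))
Add(Mul(Function('b')(-184), Pow(-31737, -1)), Mul(R, Pow(Function('m')(-131), -1))) = Add(Mul(0, Pow(-31737, -1)), Mul(-8995, Pow(Pow(Add(-109, -131), Rational(1, 2)), -1))) = Add(Mul(0, Rational(-1, 31737)), Mul(-8995, Pow(Pow(-240, Rational(1, 2)), -1))) = Add(0, Mul(-8995, Pow(Mul(4, I, Pow(15, Rational(1, 2))), -1))) = Add(0, Mul(-8995, Mul(Rational(-1, 60), I, Pow(15, Rational(1, 2))))) = Add(0, Mul(Rational(1799, 12), I, Pow(15, Rational(1, 2)))) = Mul(Rational(1799, 12), I, Pow(15, Rational(1, 2)))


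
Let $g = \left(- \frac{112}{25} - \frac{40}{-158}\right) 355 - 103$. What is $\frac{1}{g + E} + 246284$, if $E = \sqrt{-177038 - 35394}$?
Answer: $\frac{106968873097314481}{434331395249} - \frac{624100 i \sqrt{13277}}{434331395249} \approx 2.4628 \cdot 10^{5} - 0.00016557 i$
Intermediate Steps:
$E = 4 i \sqrt{13277}$ ($E = \sqrt{-212432} = 4 i \sqrt{13277} \approx 460.9 i$)
$g = - \frac{633393}{395}$ ($g = \left(\left(-112\right) \frac{1}{25} - - \frac{20}{79}\right) 355 - 103 = \left(- \frac{112}{25} + \frac{20}{79}\right) 355 - 103 = \left(- \frac{8348}{1975}\right) 355 - 103 = - \frac{592708}{395} - 103 = - \frac{633393}{395} \approx -1603.5$)
$\frac{1}{g + E} + 246284 = \frac{1}{- \frac{633393}{395} + 4 i \sqrt{13277}} + 246284 = 246284 + \frac{1}{- \frac{633393}{395} + 4 i \sqrt{13277}}$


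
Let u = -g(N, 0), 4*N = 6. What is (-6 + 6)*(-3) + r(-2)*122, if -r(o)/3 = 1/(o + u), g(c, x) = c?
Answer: 732/7 ≈ 104.57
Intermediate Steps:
N = 3/2 (N = (¼)*6 = 3/2 ≈ 1.5000)
u = -3/2 (u = -1*3/2 = -3/2 ≈ -1.5000)
r(o) = -3/(-3/2 + o) (r(o) = -3/(o - 3/2) = -3/(-3/2 + o))
(-6 + 6)*(-3) + r(-2)*122 = (-6 + 6)*(-3) - 6/(-3 + 2*(-2))*122 = 0*(-3) - 6/(-3 - 4)*122 = 0 - 6/(-7)*122 = 0 - 6*(-⅐)*122 = 0 + (6/7)*122 = 0 + 732/7 = 732/7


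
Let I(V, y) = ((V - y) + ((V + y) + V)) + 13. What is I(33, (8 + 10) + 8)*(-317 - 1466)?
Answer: -199696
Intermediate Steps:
I(V, y) = 13 + 3*V (I(V, y) = ((V - y) + (y + 2*V)) + 13 = 3*V + 13 = 13 + 3*V)
I(33, (8 + 10) + 8)*(-317 - 1466) = (13 + 3*33)*(-317 - 1466) = (13 + 99)*(-1783) = 112*(-1783) = -199696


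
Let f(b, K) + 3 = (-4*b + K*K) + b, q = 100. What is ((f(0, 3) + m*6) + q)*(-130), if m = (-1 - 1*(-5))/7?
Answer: -99580/7 ≈ -14226.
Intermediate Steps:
f(b, K) = -3 + K² - 3*b (f(b, K) = -3 + ((-4*b + K*K) + b) = -3 + ((-4*b + K²) + b) = -3 + ((K² - 4*b) + b) = -3 + (K² - 3*b) = -3 + K² - 3*b)
m = 4/7 (m = (-1 + 5)*(⅐) = 4*(⅐) = 4/7 ≈ 0.57143)
((f(0, 3) + m*6) + q)*(-130) = (((-3 + 3² - 3*0) + (4/7)*6) + 100)*(-130) = (((-3 + 9 + 0) + 24/7) + 100)*(-130) = ((6 + 24/7) + 100)*(-130) = (66/7 + 100)*(-130) = (766/7)*(-130) = -99580/7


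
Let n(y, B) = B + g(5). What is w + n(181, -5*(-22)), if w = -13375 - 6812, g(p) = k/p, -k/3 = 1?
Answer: -100388/5 ≈ -20078.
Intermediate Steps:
k = -3 (k = -3*1 = -3)
g(p) = -3/p
n(y, B) = -⅗ + B (n(y, B) = B - 3/5 = B - 3*⅕ = B - ⅗ = -⅗ + B)
w = -20187
w + n(181, -5*(-22)) = -20187 + (-⅗ - 5*(-22)) = -20187 + (-⅗ + 110) = -20187 + 547/5 = -100388/5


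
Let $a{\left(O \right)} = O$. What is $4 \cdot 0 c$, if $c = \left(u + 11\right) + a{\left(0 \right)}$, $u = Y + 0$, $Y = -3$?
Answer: $0$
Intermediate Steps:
$u = -3$ ($u = -3 + 0 = -3$)
$c = 8$ ($c = \left(-3 + 11\right) + 0 = 8 + 0 = 8$)
$4 \cdot 0 c = 4 \cdot 0 \cdot 8 = 0 \cdot 8 = 0$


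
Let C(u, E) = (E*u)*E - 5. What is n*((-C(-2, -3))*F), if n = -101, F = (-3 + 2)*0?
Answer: 0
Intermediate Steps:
F = 0 (F = -1*0 = 0)
C(u, E) = -5 + u*E**2 (C(u, E) = u*E**2 - 5 = -5 + u*E**2)
n*((-C(-2, -3))*F) = -101*(-(-5 - 2*(-3)**2))*0 = -101*(-(-5 - 2*9))*0 = -101*(-(-5 - 18))*0 = -101*(-1*(-23))*0 = -2323*0 = -101*0 = 0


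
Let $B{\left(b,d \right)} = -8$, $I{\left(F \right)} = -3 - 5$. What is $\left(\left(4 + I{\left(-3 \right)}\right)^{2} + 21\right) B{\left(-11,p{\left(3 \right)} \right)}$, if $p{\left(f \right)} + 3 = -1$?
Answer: $-296$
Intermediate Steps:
$p{\left(f \right)} = -4$ ($p{\left(f \right)} = -3 - 1 = -4$)
$I{\left(F \right)} = -8$ ($I{\left(F \right)} = -3 - 5 = -8$)
$\left(\left(4 + I{\left(-3 \right)}\right)^{2} + 21\right) B{\left(-11,p{\left(3 \right)} \right)} = \left(\left(4 - 8\right)^{2} + 21\right) \left(-8\right) = \left(\left(-4\right)^{2} + 21\right) \left(-8\right) = \left(16 + 21\right) \left(-8\right) = 37 \left(-8\right) = -296$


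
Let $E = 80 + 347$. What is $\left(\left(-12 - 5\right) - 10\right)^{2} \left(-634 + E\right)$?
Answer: $-150903$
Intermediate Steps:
$E = 427$
$\left(\left(-12 - 5\right) - 10\right)^{2} \left(-634 + E\right) = \left(\left(-12 - 5\right) - 10\right)^{2} \left(-634 + 427\right) = \left(\left(-12 - 5\right) - 10\right)^{2} \left(-207\right) = \left(-17 - 10\right)^{2} \left(-207\right) = \left(-27\right)^{2} \left(-207\right) = 729 \left(-207\right) = -150903$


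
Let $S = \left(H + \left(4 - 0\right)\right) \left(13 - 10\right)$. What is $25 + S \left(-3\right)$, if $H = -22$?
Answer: $187$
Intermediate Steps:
$S = -54$ ($S = \left(-22 + \left(4 - 0\right)\right) \left(13 - 10\right) = \left(-22 + \left(4 + 0\right)\right) 3 = \left(-22 + 4\right) 3 = \left(-18\right) 3 = -54$)
$25 + S \left(-3\right) = 25 - -162 = 25 + 162 = 187$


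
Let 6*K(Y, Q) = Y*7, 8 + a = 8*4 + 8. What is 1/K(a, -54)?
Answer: 3/112 ≈ 0.026786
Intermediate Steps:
a = 32 (a = -8 + (8*4 + 8) = -8 + (32 + 8) = -8 + 40 = 32)
K(Y, Q) = 7*Y/6 (K(Y, Q) = (Y*7)/6 = (7*Y)/6 = 7*Y/6)
1/K(a, -54) = 1/((7/6)*32) = 1/(112/3) = 3/112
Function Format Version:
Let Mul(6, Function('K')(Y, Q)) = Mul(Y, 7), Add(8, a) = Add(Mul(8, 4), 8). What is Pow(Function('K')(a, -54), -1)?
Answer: Rational(3, 112) ≈ 0.026786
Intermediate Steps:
a = 32 (a = Add(-8, Add(Mul(8, 4), 8)) = Add(-8, Add(32, 8)) = Add(-8, 40) = 32)
Function('K')(Y, Q) = Mul(Rational(7, 6), Y) (Function('K')(Y, Q) = Mul(Rational(1, 6), Mul(Y, 7)) = Mul(Rational(1, 6), Mul(7, Y)) = Mul(Rational(7, 6), Y))
Pow(Function('K')(a, -54), -1) = Pow(Mul(Rational(7, 6), 32), -1) = Pow(Rational(112, 3), -1) = Rational(3, 112)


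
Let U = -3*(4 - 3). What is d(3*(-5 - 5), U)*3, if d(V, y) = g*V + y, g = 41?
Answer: -3699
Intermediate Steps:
U = -3 (U = -3*1 = -3)
d(V, y) = y + 41*V (d(V, y) = 41*V + y = y + 41*V)
d(3*(-5 - 5), U)*3 = (-3 + 41*(3*(-5 - 5)))*3 = (-3 + 41*(3*(-10)))*3 = (-3 + 41*(-30))*3 = (-3 - 1230)*3 = -1233*3 = -3699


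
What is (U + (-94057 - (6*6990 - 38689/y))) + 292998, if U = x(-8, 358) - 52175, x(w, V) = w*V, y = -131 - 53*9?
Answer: 61954207/608 ≈ 1.0190e+5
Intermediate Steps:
y = -608 (y = -131 - 477 = -608)
x(w, V) = V*w
U = -55039 (U = 358*(-8) - 52175 = -2864 - 52175 = -55039)
(U + (-94057 - (6*6990 - 38689/y))) + 292998 = (-55039 + (-94057 - (6*6990 - 38689/(-608)))) + 292998 = (-55039 + (-94057 - (41940 - 38689*(-1/608)))) + 292998 = (-55039 + (-94057 - (41940 + 38689/608))) + 292998 = (-55039 + (-94057 - 1*25538209/608)) + 292998 = (-55039 + (-94057 - 25538209/608)) + 292998 = (-55039 - 82724865/608) + 292998 = -116188577/608 + 292998 = 61954207/608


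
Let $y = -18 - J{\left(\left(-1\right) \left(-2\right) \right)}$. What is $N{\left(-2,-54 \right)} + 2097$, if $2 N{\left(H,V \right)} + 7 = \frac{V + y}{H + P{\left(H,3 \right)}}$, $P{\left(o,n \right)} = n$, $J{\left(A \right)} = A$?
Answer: $\frac{4113}{2} \approx 2056.5$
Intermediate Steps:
$y = -20$ ($y = -18 - \left(-1\right) \left(-2\right) = -18 - 2 = -20$)
$N{\left(H,V \right)} = - \frac{7}{2} + \frac{-20 + V}{2 \left(3 + H\right)}$ ($N{\left(H,V \right)} = - \frac{7}{2} + \frac{\left(V - 20\right) \frac{1}{H + 3}}{2} = - \frac{7}{2} + \frac{\left(-20 + V\right) \frac{1}{3 + H}}{2} = - \frac{7}{2} + \frac{\frac{1}{3 + H} \left(-20 + V\right)}{2} = - \frac{7}{2} + \frac{-20 + V}{2 \left(3 + H\right)}$)
$N{\left(-2,-54 \right)} + 2097 = \frac{-41 - 54 - -14}{2 \left(3 - 2\right)} + 2097 = \frac{-41 - 54 + 14}{2 \cdot 1} + 2097 = \frac{1}{2} \cdot 1 \left(-81\right) + 2097 = - \frac{81}{2} + 2097 = \frac{4113}{2}$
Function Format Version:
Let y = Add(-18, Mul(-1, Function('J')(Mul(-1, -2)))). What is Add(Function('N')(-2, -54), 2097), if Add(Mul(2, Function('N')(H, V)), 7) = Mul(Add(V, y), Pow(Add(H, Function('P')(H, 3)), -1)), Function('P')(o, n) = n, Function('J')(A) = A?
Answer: Rational(4113, 2) ≈ 2056.5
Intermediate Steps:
y = -20 (y = Add(-18, Mul(-1, Mul(-1, -2))) = Add(-18, Mul(-1, 2)) = Add(-18, -2) = -20)
Function('N')(H, V) = Add(Rational(-7, 2), Mul(Rational(1, 2), Pow(Add(3, H), -1), Add(-20, V))) (Function('N')(H, V) = Add(Rational(-7, 2), Mul(Rational(1, 2), Mul(Add(V, -20), Pow(Add(H, 3), -1)))) = Add(Rational(-7, 2), Mul(Rational(1, 2), Mul(Add(-20, V), Pow(Add(3, H), -1)))) = Add(Rational(-7, 2), Mul(Rational(1, 2), Mul(Pow(Add(3, H), -1), Add(-20, V)))) = Add(Rational(-7, 2), Mul(Rational(1, 2), Pow(Add(3, H), -1), Add(-20, V))))
Add(Function('N')(-2, -54), 2097) = Add(Mul(Rational(1, 2), Pow(Add(3, -2), -1), Add(-41, -54, Mul(-7, -2))), 2097) = Add(Mul(Rational(1, 2), Pow(1, -1), Add(-41, -54, 14)), 2097) = Add(Mul(Rational(1, 2), 1, -81), 2097) = Add(Rational(-81, 2), 2097) = Rational(4113, 2)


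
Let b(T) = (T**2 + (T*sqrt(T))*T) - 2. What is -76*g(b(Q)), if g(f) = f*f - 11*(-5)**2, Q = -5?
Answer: 218196 - 87400*I*sqrt(5) ≈ 2.182e+5 - 1.9543e+5*I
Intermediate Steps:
b(T) = -2 + T**2 + T**(5/2) (b(T) = (T**2 + T**(3/2)*T) - 2 = (T**2 + T**(5/2)) - 2 = -2 + T**2 + T**(5/2))
g(f) = -275 + f**2 (g(f) = f**2 - 11*25 = f**2 - 275 = -275 + f**2)
-76*g(b(Q)) = -76*(-275 + (-2 + (-5)**2 + (-5)**(5/2))**2) = -76*(-275 + (-2 + 25 + 25*I*sqrt(5))**2) = -76*(-275 + (23 + 25*I*sqrt(5))**2) = 20900 - 76*(23 + 25*I*sqrt(5))**2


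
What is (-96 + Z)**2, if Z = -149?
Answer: 60025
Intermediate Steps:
(-96 + Z)**2 = (-96 - 149)**2 = (-245)**2 = 60025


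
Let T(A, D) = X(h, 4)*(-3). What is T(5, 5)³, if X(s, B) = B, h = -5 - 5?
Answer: -1728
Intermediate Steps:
h = -10
T(A, D) = -12 (T(A, D) = 4*(-3) = -12)
T(5, 5)³ = (-12)³ = -1728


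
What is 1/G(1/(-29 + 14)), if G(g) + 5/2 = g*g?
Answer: -450/1123 ≈ -0.40071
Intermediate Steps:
G(g) = -5/2 + g**2 (G(g) = -5/2 + g*g = -5/2 + g**2)
1/G(1/(-29 + 14)) = 1/(-5/2 + (1/(-29 + 14))**2) = 1/(-5/2 + (1/(-15))**2) = 1/(-5/2 + (-1/15)**2) = 1/(-5/2 + 1/225) = 1/(-1123/450) = -450/1123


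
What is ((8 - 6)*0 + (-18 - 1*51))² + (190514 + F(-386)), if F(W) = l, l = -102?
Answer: 195173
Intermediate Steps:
F(W) = -102
((8 - 6)*0 + (-18 - 1*51))² + (190514 + F(-386)) = ((8 - 6)*0 + (-18 - 1*51))² + (190514 - 102) = (2*0 + (-18 - 51))² + 190412 = (0 - 69)² + 190412 = (-69)² + 190412 = 4761 + 190412 = 195173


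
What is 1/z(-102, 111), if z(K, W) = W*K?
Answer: -1/11322 ≈ -8.8324e-5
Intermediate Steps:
z(K, W) = K*W
1/z(-102, 111) = 1/(-102*111) = 1/(-11322) = -1/11322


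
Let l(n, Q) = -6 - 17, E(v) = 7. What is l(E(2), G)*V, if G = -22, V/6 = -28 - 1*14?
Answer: 5796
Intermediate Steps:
V = -252 (V = 6*(-28 - 1*14) = 6*(-28 - 14) = 6*(-42) = -252)
l(n, Q) = -23
l(E(2), G)*V = -23*(-252) = 5796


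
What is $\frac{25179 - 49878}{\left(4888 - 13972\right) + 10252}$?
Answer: $- \frac{24699}{1168} \approx -21.146$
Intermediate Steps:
$\frac{25179 - 49878}{\left(4888 - 13972\right) + 10252} = - \frac{24699}{\left(4888 - 13972\right) + 10252} = - \frac{24699}{-9084 + 10252} = - \frac{24699}{1168}$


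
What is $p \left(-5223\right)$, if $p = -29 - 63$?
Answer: $480516$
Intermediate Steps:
$p = -92$
$p \left(-5223\right) = \left(-92\right) \left(-5223\right) = 480516$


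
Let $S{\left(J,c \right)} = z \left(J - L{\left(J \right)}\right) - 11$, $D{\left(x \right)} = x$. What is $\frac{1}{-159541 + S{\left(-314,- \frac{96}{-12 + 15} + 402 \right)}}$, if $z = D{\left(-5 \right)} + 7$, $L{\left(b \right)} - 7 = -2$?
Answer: $- \frac{1}{160190} \approx -6.2426 \cdot 10^{-6}$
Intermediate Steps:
$L{\left(b \right)} = 5$ ($L{\left(b \right)} = 7 - 2 = 5$)
$z = 2$ ($z = -5 + 7 = 2$)
$S{\left(J,c \right)} = -21 + 2 J$ ($S{\left(J,c \right)} = 2 \left(J - 5\right) - 11 = 2 \left(-5 + J\right) - 11 = \left(-10 + 2 J\right) - 11 = -21 + 2 J$)
$\frac{1}{-159541 + S{\left(-314,- \frac{96}{-12 + 15} + 402 \right)}} = \frac{1}{-159541 + \left(-21 + 2 \left(-314\right)\right)} = \frac{1}{-159541 - 649} = \frac{1}{-160190} = - \frac{1}{160190}$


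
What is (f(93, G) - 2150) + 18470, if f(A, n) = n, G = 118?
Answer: 16438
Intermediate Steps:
(f(93, G) - 2150) + 18470 = (118 - 2150) + 18470 = -2032 + 18470 = 16438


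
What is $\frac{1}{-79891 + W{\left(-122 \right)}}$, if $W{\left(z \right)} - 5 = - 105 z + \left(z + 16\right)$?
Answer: $- \frac{1}{67182} \approx -1.4885 \cdot 10^{-5}$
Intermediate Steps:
$W{\left(z \right)} = 21 - 104 z$ ($W{\left(z \right)} = 5 - \left(-16 + 104 z\right) = 21 - 104 z$)
$\frac{1}{-79891 + W{\left(-122 \right)}} = \frac{1}{-79891 + \left(21 - -12688\right)} = \frac{1}{-79891 + \left(21 + 12688\right)} = \frac{1}{-79891 + 12709} = \frac{1}{-67182} = - \frac{1}{67182}$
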